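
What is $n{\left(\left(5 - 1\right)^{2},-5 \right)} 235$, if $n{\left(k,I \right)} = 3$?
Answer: $705$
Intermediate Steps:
$n{\left(\left(5 - 1\right)^{2},-5 \right)} 235 = 3 \cdot 235 = 705$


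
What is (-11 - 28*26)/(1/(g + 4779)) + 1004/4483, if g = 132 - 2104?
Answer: -9299413155/4483 ≈ -2.0744e+6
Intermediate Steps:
g = -1972
(-11 - 28*26)/(1/(g + 4779)) + 1004/4483 = (-11 - 28*26)/(1/(-1972 + 4779)) + 1004/4483 = (-11 - 728)/(1/2807) + 1004*(1/4483) = -739/1/2807 + 1004/4483 = -739*2807 + 1004/4483 = -2074373 + 1004/4483 = -9299413155/4483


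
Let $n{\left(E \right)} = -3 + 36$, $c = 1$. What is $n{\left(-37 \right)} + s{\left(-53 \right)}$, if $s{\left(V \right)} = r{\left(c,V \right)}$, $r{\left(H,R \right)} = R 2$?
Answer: $-73$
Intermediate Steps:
$r{\left(H,R \right)} = 2 R$
$n{\left(E \right)} = 33$
$s{\left(V \right)} = 2 V$
$n{\left(-37 \right)} + s{\left(-53 \right)} = 33 + 2 \left(-53\right) = 33 - 106 = -73$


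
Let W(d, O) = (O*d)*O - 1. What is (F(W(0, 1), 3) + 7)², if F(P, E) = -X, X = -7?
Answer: 196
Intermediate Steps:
W(d, O) = -1 + d*O² (W(d, O) = d*O² - 1 = -1 + d*O²)
F(P, E) = 7 (F(P, E) = -1*(-7) = 7)
(F(W(0, 1), 3) + 7)² = (7 + 7)² = 14² = 196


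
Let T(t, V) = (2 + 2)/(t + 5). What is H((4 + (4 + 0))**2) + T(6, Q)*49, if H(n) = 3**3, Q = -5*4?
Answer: 493/11 ≈ 44.818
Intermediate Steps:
Q = -20
H(n) = 27
T(t, V) = 4/(5 + t)
H((4 + (4 + 0))**2) + T(6, Q)*49 = 27 + (4/(5 + 6))*49 = 27 + (4/11)*49 = 27 + 196/11 = 493/11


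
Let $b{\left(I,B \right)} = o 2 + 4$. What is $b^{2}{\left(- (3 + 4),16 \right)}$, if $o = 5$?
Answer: $196$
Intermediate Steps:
$b{\left(I,B \right)} = 14$ ($b{\left(I,B \right)} = 5 \cdot 2 + 4 = 10 + 4 = 14$)
$b^{2}{\left(- (3 + 4),16 \right)} = 14^{2} = 196$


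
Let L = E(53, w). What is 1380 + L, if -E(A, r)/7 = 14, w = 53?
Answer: 1282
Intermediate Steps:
E(A, r) = -98 (E(A, r) = -7*14 = -98)
L = -98
1380 + L = 1380 - 98 = 1282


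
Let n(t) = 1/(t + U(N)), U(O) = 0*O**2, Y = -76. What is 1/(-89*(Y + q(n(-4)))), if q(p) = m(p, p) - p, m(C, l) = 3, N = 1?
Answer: 4/25899 ≈ 0.00015445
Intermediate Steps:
U(O) = 0
n(t) = 1/t (n(t) = 1/(t + 0) = 1/t)
q(p) = 3 - p
1/(-89*(Y + q(n(-4)))) = 1/(-89*(-76 + (3 - 1/(-4)))) = 1/(-89*(-76 + (3 - 1*(-1/4)))) = 1/(-89*(-76 + (3 + 1/4))) = 1/(-89*(-76 + 13/4)) = 1/(-89*(-291/4)) = 1/(25899/4) = 4/25899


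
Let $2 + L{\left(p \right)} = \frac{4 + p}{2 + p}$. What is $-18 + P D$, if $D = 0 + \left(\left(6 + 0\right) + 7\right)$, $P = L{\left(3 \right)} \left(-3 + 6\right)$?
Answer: $- \frac{207}{5} \approx -41.4$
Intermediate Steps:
$L{\left(p \right)} = -2 + \frac{4 + p}{2 + p}$
$P = - \frac{9}{5}$ ($P = \left(-1\right) 3 \frac{1}{2 + 3} \left(-3 + 6\right) = \left(-1\right) 3 \cdot \frac{1}{5} \cdot 3 = \left(- \frac{3}{5}\right) 3 = - \frac{9}{5} \approx -1.8$)
$D = 13$ ($D = 0 + \left(6 + 7\right) = 0 + 13 = 13$)
$-18 + P D = -18 - \frac{117}{5} = - \frac{207}{5}$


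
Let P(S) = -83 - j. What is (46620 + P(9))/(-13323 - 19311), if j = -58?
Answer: -46595/32634 ≈ -1.4278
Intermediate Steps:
P(S) = -25 (P(S) = -83 - 1*(-58) = -83 + 58 = -25)
(46620 + P(9))/(-13323 - 19311) = (46620 - 25)/(-13323 - 19311) = 46595/(-32634) = 46595*(-1/32634) = -46595/32634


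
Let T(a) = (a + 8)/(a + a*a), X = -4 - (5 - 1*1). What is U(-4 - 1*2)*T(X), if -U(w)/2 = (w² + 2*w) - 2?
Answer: 0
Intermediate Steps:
U(w) = 4 - 4*w - 2*w² (U(w) = -2*((w² + 2*w) - 2) = -2*(-2 + w² + 2*w) = 4 - 4*w - 2*w²)
X = -8 (X = -4 - (5 - 1) = -4 - 1*4 = -4 - 4 = -8)
T(a) = (8 + a)/(a + a²)
U(-4 - 1*2)*T(X) = (4 - 4*(-4 - 1*2) - 2*(-4 - 1*2)²)*((8 - 8)/((-8)*(1 - 8))) = (4 - 4*(-4 - 2) - 2*(-4 - 2)²)*(-⅛*0/(-7)) = (4 - 4*(-6) - 2*(-6)²)*(-⅛*(-⅐)*0) = (4 + 24 - 2*36)*0 = (4 + 24 - 72)*0 = -44*0 = 0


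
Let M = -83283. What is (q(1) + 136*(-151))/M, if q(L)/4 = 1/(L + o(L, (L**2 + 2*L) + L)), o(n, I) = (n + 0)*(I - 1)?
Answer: 6845/27761 ≈ 0.24657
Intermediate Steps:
o(n, I) = n*(-1 + I)
q(L) = 4/(L + L*(-1 + L**2 + 3*L)) (q(L) = 4/(L + L*(-1 + ((L**2 + 2*L) + L))) = 4/(L + L*(-1 + (L**2 + 3*L))) = 4/(L + L*(-1 + L**2 + 3*L)))
(q(1) + 136*(-151))/M = (4/(1**2*(3 + 1)) + 136*(-151))/(-83283) = (4*1/4 - 20536)*(-1/83283) = (4*1*(1/4) - 20536)*(-1/83283) = (1 - 20536)*(-1/83283) = -20535*(-1/83283) = 6845/27761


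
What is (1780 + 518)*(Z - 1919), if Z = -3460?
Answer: -12360942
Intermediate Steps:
(1780 + 518)*(Z - 1919) = (1780 + 518)*(-3460 - 1919) = 2298*(-5379) = -12360942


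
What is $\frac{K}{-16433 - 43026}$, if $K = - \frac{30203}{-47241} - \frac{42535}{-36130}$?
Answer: $- \frac{620126065}{20297130324894} \approx -3.0552 \cdot 10^{-5}$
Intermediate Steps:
$K = \frac{620126065}{341363466}$ ($K = \left(-30203\right) \left(- \frac{1}{47241}\right) - - \frac{8507}{7226} = \frac{30203}{47241} + \frac{8507}{7226} = \frac{620126065}{341363466} \approx 1.8166$)
$\frac{K}{-16433 - 43026} = \frac{620126065}{341363466 \left(-16433 - 43026\right)} = \frac{620126065}{341363466 \left(-59459\right)} = \frac{620126065}{341363466} \left(- \frac{1}{59459}\right) = - \frac{620126065}{20297130324894}$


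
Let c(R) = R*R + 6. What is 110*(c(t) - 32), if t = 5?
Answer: -110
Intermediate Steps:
c(R) = 6 + R² (c(R) = R² + 6 = 6 + R²)
110*(c(t) - 32) = 110*((6 + 5²) - 32) = 110*((6 + 25) - 32) = 110*(31 - 32) = 110*(-1) = -110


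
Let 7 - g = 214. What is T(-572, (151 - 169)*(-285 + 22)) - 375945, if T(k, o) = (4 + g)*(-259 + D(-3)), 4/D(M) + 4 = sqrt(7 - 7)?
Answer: -323165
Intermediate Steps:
g = -207 (g = 7 - 1*214 = 7 - 214 = -207)
D(M) = -1 (D(M) = 4/(-4 + sqrt(7 - 7)) = 4/(-4 + sqrt(0)) = 4/(-4 + 0) = 4/(-4) = 4*(-1/4) = -1)
T(k, o) = 52780 (T(k, o) = (4 - 207)*(-259 - 1) = -203*(-260) = 52780)
T(-572, (151 - 169)*(-285 + 22)) - 375945 = 52780 - 375945 = -323165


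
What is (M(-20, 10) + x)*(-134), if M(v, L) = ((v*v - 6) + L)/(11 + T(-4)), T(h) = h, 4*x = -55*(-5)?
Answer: -237247/14 ≈ -16946.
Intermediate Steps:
x = 275/4 (x = (-55*(-5))/4 = (¼)*275 = 275/4 ≈ 68.750)
M(v, L) = -6/7 + L/7 + v²/7 (M(v, L) = ((v*v - 6) + L)/(11 - 4) = ((v² - 6) + L)/7 = ((-6 + v²) + L)*(⅐) = (-6 + L + v²)*(⅐) = -6/7 + L/7 + v²/7)
(M(-20, 10) + x)*(-134) = ((-6/7 + (⅐)*10 + (⅐)*(-20)²) + 275/4)*(-134) = ((-6/7 + 10/7 + (⅐)*400) + 275/4)*(-134) = ((-6/7 + 10/7 + 400/7) + 275/4)*(-134) = (404/7 + 275/4)*(-134) = (3541/28)*(-134) = -237247/14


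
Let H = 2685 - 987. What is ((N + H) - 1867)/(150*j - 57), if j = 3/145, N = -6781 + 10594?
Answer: -105676/1563 ≈ -67.611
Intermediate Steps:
N = 3813
H = 1698
j = 3/145 (j = 3*(1/145) = 3/145 ≈ 0.020690)
((N + H) - 1867)/(150*j - 57) = ((3813 + 1698) - 1867)/(150*(3/145) - 57) = (5511 - 1867)/(90/29 - 57) = 3644/(-1563/29) = 3644*(-29/1563) = -105676/1563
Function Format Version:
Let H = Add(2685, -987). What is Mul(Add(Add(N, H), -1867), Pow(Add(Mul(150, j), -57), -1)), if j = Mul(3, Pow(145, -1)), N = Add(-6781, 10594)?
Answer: Rational(-105676, 1563) ≈ -67.611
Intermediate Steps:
N = 3813
H = 1698
j = Rational(3, 145) (j = Mul(3, Rational(1, 145)) = Rational(3, 145) ≈ 0.020690)
Mul(Add(Add(N, H), -1867), Pow(Add(Mul(150, j), -57), -1)) = Mul(Add(Add(3813, 1698), -1867), Pow(Add(Mul(150, Rational(3, 145)), -57), -1)) = Mul(Add(5511, -1867), Pow(Add(Rational(90, 29), -57), -1)) = Mul(3644, Pow(Rational(-1563, 29), -1)) = Mul(3644, Rational(-29, 1563)) = Rational(-105676, 1563)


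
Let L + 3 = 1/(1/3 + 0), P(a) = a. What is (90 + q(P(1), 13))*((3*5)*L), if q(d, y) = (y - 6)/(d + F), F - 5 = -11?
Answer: 0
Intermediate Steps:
F = -6 (F = 5 - 11 = -6)
L = 0 (L = -3 + 1/(1/3 + 0) = -3 + 1/(1/3) = -3 + 3 = 0)
q(d, y) = (-6 + y)/(-6 + d) (q(d, y) = (y - 6)/(d - 6) = (-6 + y)/(-6 + d))
(90 + q(P(1), 13))*((3*5)*L) = (90 + (-6 + 13)/(-6 + 1))*((3*5)*0) = (90 + 7/(-5))*(15*0) = (90 - 1/5*7)*0 = (90 - 7/5)*0 = (443/5)*0 = 0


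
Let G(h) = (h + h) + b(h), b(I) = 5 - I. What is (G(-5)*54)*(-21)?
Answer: 0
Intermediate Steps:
G(h) = 5 + h (G(h) = (h + h) + (5 - h) = 2*h + (5 - h) = 5 + h)
(G(-5)*54)*(-21) = ((5 - 5)*54)*(-21) = (0*54)*(-21) = 0*(-21) = 0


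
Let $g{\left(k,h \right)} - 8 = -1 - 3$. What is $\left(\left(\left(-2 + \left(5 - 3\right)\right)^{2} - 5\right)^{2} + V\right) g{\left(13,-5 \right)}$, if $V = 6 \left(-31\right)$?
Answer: $-644$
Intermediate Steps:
$g{\left(k,h \right)} = 4$ ($g{\left(k,h \right)} = 8 - 4 = 4$)
$V = -186$
$\left(\left(\left(-2 + \left(5 - 3\right)\right)^{2} - 5\right)^{2} + V\right) g{\left(13,-5 \right)} = \left(\left(\left(-2 + \left(5 - 3\right)\right)^{2} - 5\right)^{2} - 186\right) 4 = \left(\left(\left(-2 + 2\right)^{2} - 5\right)^{2} - 186\right) 4 = \left(\left(0^{2} - 5\right)^{2} - 186\right) 4 = \left(\left(0 - 5\right)^{2} - 186\right) 4 = \left(\left(-5\right)^{2} - 186\right) 4 = \left(25 - 186\right) 4 = \left(-161\right) 4 = -644$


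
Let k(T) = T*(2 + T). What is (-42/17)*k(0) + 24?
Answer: 24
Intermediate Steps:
(-42/17)*k(0) + 24 = (-42/17)*(0*(2 + 0)) + 24 = (-42*1/17)*(0*2) + 24 = -42/17*0 + 24 = 0 + 24 = 24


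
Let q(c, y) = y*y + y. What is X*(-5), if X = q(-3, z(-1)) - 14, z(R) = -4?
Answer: 10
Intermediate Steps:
q(c, y) = y + y**2 (q(c, y) = y**2 + y = y + y**2)
X = -2 (X = -4*(1 - 4) - 14 = -4*(-3) - 14 = 12 - 14 = -2)
X*(-5) = -2*(-5) = 10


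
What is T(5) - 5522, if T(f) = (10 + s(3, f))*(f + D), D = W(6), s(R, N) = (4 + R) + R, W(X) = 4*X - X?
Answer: -5062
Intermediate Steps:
W(X) = 3*X
s(R, N) = 4 + 2*R
D = 18 (D = 3*6 = 18)
T(f) = 360 + 20*f (T(f) = (10 + (4 + 2*3))*(f + 18) = (10 + (4 + 6))*(18 + f) = (10 + 10)*(18 + f) = 20*(18 + f) = 360 + 20*f)
T(5) - 5522 = (360 + 20*5) - 5522 = (360 + 100) - 5522 = 460 - 5522 = -5062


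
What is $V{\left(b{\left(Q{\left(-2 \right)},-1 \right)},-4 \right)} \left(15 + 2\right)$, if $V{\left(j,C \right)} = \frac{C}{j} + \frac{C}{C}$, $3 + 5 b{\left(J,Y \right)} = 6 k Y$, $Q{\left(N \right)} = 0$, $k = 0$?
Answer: $\frac{391}{3} \approx 130.33$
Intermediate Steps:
$b{\left(J,Y \right)} = - \frac{3}{5}$ ($b{\left(J,Y \right)} = - \frac{3}{5} + \frac{6 \cdot 0 Y}{5} = - \frac{3}{5} + \frac{0 Y}{5} = - \frac{3}{5} + \frac{1}{5} \cdot 0 = - \frac{3}{5} + 0 = - \frac{3}{5}$)
$V{\left(j,C \right)} = 1 + \frac{C}{j}$ ($V{\left(j,C \right)} = \frac{C}{j} + 1 = 1 + \frac{C}{j}$)
$V{\left(b{\left(Q{\left(-2 \right)},-1 \right)},-4 \right)} \left(15 + 2\right) = \frac{-4 - \frac{3}{5}}{- \frac{3}{5}} \left(15 + 2\right) = \left(- \frac{5}{3}\right) \left(- \frac{23}{5}\right) 17 = \frac{23}{3} \cdot 17 = \frac{391}{3}$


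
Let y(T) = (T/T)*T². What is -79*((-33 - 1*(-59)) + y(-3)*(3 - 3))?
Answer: -2054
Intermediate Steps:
y(T) = T² (y(T) = 1*T² = T²)
-79*((-33 - 1*(-59)) + y(-3)*(3 - 3)) = -79*((-33 - 1*(-59)) + (-3)²*(3 - 3)) = -79*((-33 + 59) + 9*0) = -79*(26 + 0) = -79*26 = -2054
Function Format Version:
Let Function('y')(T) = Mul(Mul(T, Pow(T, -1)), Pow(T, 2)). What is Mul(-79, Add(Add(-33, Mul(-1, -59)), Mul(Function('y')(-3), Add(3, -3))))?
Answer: -2054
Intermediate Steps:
Function('y')(T) = Pow(T, 2) (Function('y')(T) = Mul(1, Pow(T, 2)) = Pow(T, 2))
Mul(-79, Add(Add(-33, Mul(-1, -59)), Mul(Function('y')(-3), Add(3, -3)))) = Mul(-79, Add(Add(-33, Mul(-1, -59)), Mul(Pow(-3, 2), Add(3, -3)))) = Mul(-79, Add(Add(-33, 59), Mul(9, 0))) = Mul(-79, Add(26, 0)) = Mul(-79, 26) = -2054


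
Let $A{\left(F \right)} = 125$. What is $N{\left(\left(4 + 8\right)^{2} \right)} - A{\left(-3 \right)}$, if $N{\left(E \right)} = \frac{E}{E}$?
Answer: $-124$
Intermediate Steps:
$N{\left(E \right)} = 1$
$N{\left(\left(4 + 8\right)^{2} \right)} - A{\left(-3 \right)} = 1 - 125 = -124$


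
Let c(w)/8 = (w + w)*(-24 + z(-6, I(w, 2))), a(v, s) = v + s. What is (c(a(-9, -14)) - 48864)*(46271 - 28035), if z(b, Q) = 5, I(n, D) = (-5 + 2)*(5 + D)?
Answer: -763577792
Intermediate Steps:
a(v, s) = s + v
I(n, D) = -15 - 3*D (I(n, D) = -3*(5 + D) = -15 - 3*D)
c(w) = -304*w (c(w) = 8*((w + w)*(-24 + 5)) = 8*((2*w)*(-19)) = 8*(-38*w) = -304*w)
(c(a(-9, -14)) - 48864)*(46271 - 28035) = (-304*(-14 - 9) - 48864)*(46271 - 28035) = (-304*(-23) - 48864)*18236 = (6992 - 48864)*18236 = -41872*18236 = -763577792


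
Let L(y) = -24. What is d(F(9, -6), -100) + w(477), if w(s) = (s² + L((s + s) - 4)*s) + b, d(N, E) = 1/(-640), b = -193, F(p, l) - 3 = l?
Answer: 138168319/640 ≈ 2.1589e+5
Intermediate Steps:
F(p, l) = 3 + l
d(N, E) = -1/640
w(s) = -193 + s² - 24*s (w(s) = (s² - 24*s) - 193 = -193 + s² - 24*s)
d(F(9, -6), -100) + w(477) = -1/640 + (-193 + 477² - 24*477) = -1/640 + (-193 + 227529 - 11448) = -1/640 + 215888 = 138168319/640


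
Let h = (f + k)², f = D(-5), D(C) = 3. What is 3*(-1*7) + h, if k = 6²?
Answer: 1500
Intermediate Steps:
f = 3
k = 36
h = 1521 (h = (3 + 36)² = 39² = 1521)
3*(-1*7) + h = 3*(-1*7) + 1521 = 3*(-7) + 1521 = -21 + 1521 = 1500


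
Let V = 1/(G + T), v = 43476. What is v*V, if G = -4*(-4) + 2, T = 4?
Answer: 21738/11 ≈ 1976.2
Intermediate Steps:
G = 18 (G = 16 + 2 = 18)
V = 1/22 (V = 1/(18 + 4) = 1/22 ≈ 0.045455)
v*V = 43476*(1/22) = 21738/11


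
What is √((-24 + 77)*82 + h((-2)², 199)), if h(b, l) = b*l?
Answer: √5142 ≈ 71.708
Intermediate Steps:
√((-24 + 77)*82 + h((-2)², 199)) = √((-24 + 77)*82 + (-2)²*199) = √(53*82 + 4*199) = √(4346 + 796) = √5142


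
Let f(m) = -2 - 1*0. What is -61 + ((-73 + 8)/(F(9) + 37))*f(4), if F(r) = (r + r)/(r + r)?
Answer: -1094/19 ≈ -57.579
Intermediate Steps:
f(m) = -2 (f(m) = -2 + 0 = -2)
F(r) = 1 (F(r) = (2*r)/((2*r)) = (2*r)*(1/(2*r)) = 1)
-61 + ((-73 + 8)/(F(9) + 37))*f(4) = -61 + ((-73 + 8)/(1 + 37))*(-2) = -61 - 65/38*(-2) = -61 + 65/19 = -1094/19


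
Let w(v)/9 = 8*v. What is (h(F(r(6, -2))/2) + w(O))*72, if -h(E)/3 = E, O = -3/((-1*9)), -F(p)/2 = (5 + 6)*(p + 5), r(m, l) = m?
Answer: 27864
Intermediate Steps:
F(p) = -110 - 22*p (F(p) = -2*(5 + 6)*(p + 5) = -22*(5 + p) = -2*(55 + 11*p) = -110 - 22*p)
O = ⅓ (O = -3/(-9) = -3*(-⅑) = ⅓ ≈ 0.33333)
h(E) = -3*E
w(v) = 72*v (w(v) = 9*(8*v) = 72*v)
(h(F(r(6, -2))/2) + w(O))*72 = (-3*(-110 - 22*6)/2 + 72*(⅓))*72 = (-3*(-110 - 132)/2 + 24)*72 = (-(-726)/2 + 24)*72 = (-3*(-121) + 24)*72 = (363 + 24)*72 = 387*72 = 27864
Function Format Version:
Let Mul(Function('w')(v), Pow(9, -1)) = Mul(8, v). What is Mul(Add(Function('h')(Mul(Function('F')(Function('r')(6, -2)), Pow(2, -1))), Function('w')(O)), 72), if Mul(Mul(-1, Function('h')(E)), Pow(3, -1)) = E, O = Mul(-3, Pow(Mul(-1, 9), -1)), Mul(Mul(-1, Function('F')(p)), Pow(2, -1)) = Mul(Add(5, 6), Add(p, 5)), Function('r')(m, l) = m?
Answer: 27864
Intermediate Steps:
Function('F')(p) = Add(-110, Mul(-22, p)) (Function('F')(p) = Mul(-2, Mul(Add(5, 6), Add(p, 5))) = Mul(-2, Mul(11, Add(5, p))) = Mul(-2, Add(55, Mul(11, p))) = Add(-110, Mul(-22, p)))
O = Rational(1, 3) (O = Mul(-3, Pow(-9, -1)) = Mul(-3, Rational(-1, 9)) = Rational(1, 3) ≈ 0.33333)
Function('h')(E) = Mul(-3, E)
Function('w')(v) = Mul(72, v) (Function('w')(v) = Mul(9, Mul(8, v)) = Mul(72, v))
Mul(Add(Function('h')(Mul(Function('F')(Function('r')(6, -2)), Pow(2, -1))), Function('w')(O)), 72) = Mul(Add(Mul(-3, Mul(Add(-110, Mul(-22, 6)), Pow(2, -1))), Mul(72, Rational(1, 3))), 72) = Mul(Add(Mul(-3, Mul(Add(-110, -132), Rational(1, 2))), 24), 72) = Mul(Add(Mul(-3, Mul(-242, Rational(1, 2))), 24), 72) = Mul(Add(Mul(-3, -121), 24), 72) = Mul(Add(363, 24), 72) = Mul(387, 72) = 27864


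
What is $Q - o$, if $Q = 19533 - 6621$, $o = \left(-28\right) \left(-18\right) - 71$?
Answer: $12479$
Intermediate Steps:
$o = 433$ ($o = 504 - 71 = 433$)
$Q = 12912$
$Q - o = 12912 - 433 = 12479$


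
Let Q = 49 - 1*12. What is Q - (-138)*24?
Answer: 3349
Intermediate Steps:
Q = 37 (Q = 49 - 12 = 37)
Q - (-138)*24 = 37 - (-138)*24 = 37 - 138*(-24) = 37 + 3312 = 3349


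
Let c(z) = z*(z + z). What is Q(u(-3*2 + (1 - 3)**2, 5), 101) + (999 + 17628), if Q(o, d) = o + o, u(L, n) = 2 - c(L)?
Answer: 18615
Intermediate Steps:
c(z) = 2*z**2 (c(z) = z*(2*z) = 2*z**2)
u(L, n) = 2 - 2*L**2
Q(o, d) = 2*o
Q(u(-3*2 + (1 - 3)**2, 5), 101) + (999 + 17628) = 2*(2 - 2*(-3*2 + (1 - 3)**2)**2) + (999 + 17628) = 2*(2 - 2*(-6 + (-2)**2)**2) + 18627 = 2*(2 - 2*(-6 + 4)**2) + 18627 = 2*(2 - 2*(-2)**2) + 18627 = 2*(2 - 2*4) + 18627 = 2*(2 - 8) + 18627 = 2*(-6) + 18627 = -12 + 18627 = 18615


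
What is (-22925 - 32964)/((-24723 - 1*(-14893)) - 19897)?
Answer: 55889/29727 ≈ 1.8801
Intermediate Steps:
(-22925 - 32964)/((-24723 - 1*(-14893)) - 19897) = -55889/((-24723 + 14893) - 19897) = -55889/(-9830 - 19897) = -55889/(-29727) = -55889*(-1/29727) = 55889/29727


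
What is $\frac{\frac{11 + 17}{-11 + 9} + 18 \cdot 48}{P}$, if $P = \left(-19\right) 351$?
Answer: $- \frac{850}{6669} \approx -0.12746$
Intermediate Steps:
$P = -6669$
$\frac{\frac{11 + 17}{-11 + 9} + 18 \cdot 48}{P} = \frac{\frac{11 + 17}{-11 + 9} + 18 \cdot 48}{-6669} = \left(\frac{28}{-2} + 864\right) \left(- \frac{1}{6669}\right) = \left(28 \left(- \frac{1}{2}\right) + 864\right) \left(- \frac{1}{6669}\right) = \left(-14 + 864\right) \left(- \frac{1}{6669}\right) = 850 \left(- \frac{1}{6669}\right) = - \frac{850}{6669}$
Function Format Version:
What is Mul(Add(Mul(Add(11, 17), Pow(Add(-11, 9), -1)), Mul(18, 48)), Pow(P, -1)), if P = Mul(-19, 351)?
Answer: Rational(-850, 6669) ≈ -0.12746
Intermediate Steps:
P = -6669
Mul(Add(Mul(Add(11, 17), Pow(Add(-11, 9), -1)), Mul(18, 48)), Pow(P, -1)) = Mul(Add(Mul(Add(11, 17), Pow(Add(-11, 9), -1)), Mul(18, 48)), Pow(-6669, -1)) = Mul(Add(Mul(28, Pow(-2, -1)), 864), Rational(-1, 6669)) = Mul(Add(Mul(28, Rational(-1, 2)), 864), Rational(-1, 6669)) = Mul(Add(-14, 864), Rational(-1, 6669)) = Mul(850, Rational(-1, 6669)) = Rational(-850, 6669)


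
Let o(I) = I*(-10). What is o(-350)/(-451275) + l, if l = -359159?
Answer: -6483179249/18051 ≈ -3.5916e+5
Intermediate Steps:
o(I) = -10*I
o(-350)/(-451275) + l = -10*(-350)/(-451275) - 359159 = 3500*(-1/451275) - 359159 = -140/18051 - 359159 = -6483179249/18051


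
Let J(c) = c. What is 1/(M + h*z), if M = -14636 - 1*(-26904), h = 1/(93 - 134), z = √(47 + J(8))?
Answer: 20622508/252996928089 + 41*√55/252996928089 ≈ 8.1514e-5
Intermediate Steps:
z = √55 (z = √(47 + 8) = √55 ≈ 7.4162)
h = -1/41 (h = 1/(-41) = -1/41 ≈ -0.024390)
M = 12268 (M = -14636 + 26904 = 12268)
1/(M + h*z) = 1/(12268 - √55/41)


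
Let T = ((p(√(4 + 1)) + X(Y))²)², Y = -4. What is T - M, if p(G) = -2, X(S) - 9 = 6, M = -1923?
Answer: 30484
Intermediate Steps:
X(S) = 15 (X(S) = 9 + 6 = 15)
T = 28561 (T = ((-2 + 15)²)² = (13²)² = 169² = 28561)
T - M = 28561 - 1*(-1923) = 28561 + 1923 = 30484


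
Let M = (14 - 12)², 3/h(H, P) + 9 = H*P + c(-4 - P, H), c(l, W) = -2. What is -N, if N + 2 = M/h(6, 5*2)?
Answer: -190/3 ≈ -63.333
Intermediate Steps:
h(H, P) = 3/(-11 + H*P) (h(H, P) = 3/(-9 + (H*P - 2)) = 3/(-9 + (-2 + H*P)) = 3/(-11 + H*P))
M = 4 (M = 2² = 4)
N = 190/3 (N = -2 + 4/((3/(-11 + 6*(5*2)))) = -2 + 4/((3/(-11 + 6*10))) = -2 + 4/((3/(-11 + 60))) = -2 + 4/((3/49)) = -2 + 4/((3*(1/49))) = -2 + 4/(3/49) = -2 + 4*(49/3) = -2 + 196/3 = 190/3 ≈ 63.333)
-N = -1*190/3 = -190/3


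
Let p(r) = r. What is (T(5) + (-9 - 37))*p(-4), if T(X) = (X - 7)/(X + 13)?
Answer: 1660/9 ≈ 184.44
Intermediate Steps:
T(X) = (-7 + X)/(13 + X)
(T(5) + (-9 - 37))*p(-4) = ((-7 + 5)/(13 + 5) + (-9 - 37))*(-4) = (-2/18 - 46)*(-4) = ((1/18)*(-2) - 46)*(-4) = (-⅑ - 46)*(-4) = -415/9*(-4) = 1660/9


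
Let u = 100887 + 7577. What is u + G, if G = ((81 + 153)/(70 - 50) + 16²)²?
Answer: 18012729/100 ≈ 1.8013e+5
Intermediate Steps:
G = 7166329/100 (G = (234/20 + 256)² = (234*(1/20) + 256)² = (117/10 + 256)² = (2677/10)² = 7166329/100 ≈ 71663.)
u = 108464
u + G = 108464 + 7166329/100 = 18012729/100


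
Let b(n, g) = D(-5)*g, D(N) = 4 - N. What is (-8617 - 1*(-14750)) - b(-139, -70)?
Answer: 6763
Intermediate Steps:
b(n, g) = 9*g (b(n, g) = (4 - 1*(-5))*g = (4 + 5)*g = 9*g)
(-8617 - 1*(-14750)) - b(-139, -70) = (-8617 - 1*(-14750)) - 9*(-70) = (-8617 + 14750) - 1*(-630) = 6133 + 630 = 6763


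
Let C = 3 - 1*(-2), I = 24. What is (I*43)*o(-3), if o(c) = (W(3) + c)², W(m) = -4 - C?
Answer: 148608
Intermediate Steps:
C = 5 (C = 3 + 2 = 5)
W(m) = -9 (W(m) = -4 - 1*5 = -4 - 5 = -9)
o(c) = (-9 + c)²
(I*43)*o(-3) = (24*43)*(-9 - 3)² = 1032*(-12)² = 1032*144 = 148608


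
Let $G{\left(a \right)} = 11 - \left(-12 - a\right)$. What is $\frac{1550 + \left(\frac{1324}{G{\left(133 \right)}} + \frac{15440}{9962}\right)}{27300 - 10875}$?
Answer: $\frac{303051241}{3190704075} \approx 0.094979$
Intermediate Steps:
$G{\left(a \right)} = 23 + a$ ($G{\left(a \right)} = 11 + \left(12 + a\right) = 23 + a$)
$\frac{1550 + \left(\frac{1324}{G{\left(133 \right)}} + \frac{15440}{9962}\right)}{27300 - 10875} = \frac{1550 + \left(\frac{1324}{23 + 133} + \frac{15440}{9962}\right)}{27300 - 10875} = \frac{1550 + \left(\frac{1324}{156} + 15440 \cdot \frac{1}{9962}\right)}{16425} = \left(1550 + \left(1324 \cdot \frac{1}{156} + \frac{7720}{4981}\right)\right) \frac{1}{16425} = \left(1550 + \left(\frac{331}{39} + \frac{7720}{4981}\right)\right) \frac{1}{16425} = \left(1550 + \frac{1949791}{194259}\right) \frac{1}{16425} = \frac{303051241}{194259} \cdot \frac{1}{16425} = \frac{303051241}{3190704075}$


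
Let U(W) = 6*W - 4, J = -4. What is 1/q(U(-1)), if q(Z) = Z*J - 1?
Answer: 1/39 ≈ 0.025641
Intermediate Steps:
U(W) = -4 + 6*W
q(Z) = -1 - 4*Z (q(Z) = Z*(-4) - 1 = -4*Z - 1 = -1 - 4*Z)
1/q(U(-1)) = 1/(-1 - 4*(-4 + 6*(-1))) = 1/(-1 - 4*(-4 - 6)) = 1/(-1 - 4*(-10)) = 1/(-1 + 40) = 1/39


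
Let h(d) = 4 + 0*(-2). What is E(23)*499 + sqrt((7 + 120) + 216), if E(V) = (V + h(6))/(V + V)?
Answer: 13473/46 + 7*sqrt(7) ≈ 311.41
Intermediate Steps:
h(d) = 4 (h(d) = 4 + 0 = 4)
E(V) = (4 + V)/(2*V) (E(V) = (V + 4)/(V + V) = (4 + V)/((2*V)) = (4 + V)*(1/(2*V)) = (4 + V)/(2*V))
E(23)*499 + sqrt((7 + 120) + 216) = ((1/2)*(4 + 23)/23)*499 + sqrt((7 + 120) + 216) = ((1/2)*(1/23)*27)*499 + sqrt(127 + 216) = (27/46)*499 + sqrt(343) = 13473/46 + 7*sqrt(7)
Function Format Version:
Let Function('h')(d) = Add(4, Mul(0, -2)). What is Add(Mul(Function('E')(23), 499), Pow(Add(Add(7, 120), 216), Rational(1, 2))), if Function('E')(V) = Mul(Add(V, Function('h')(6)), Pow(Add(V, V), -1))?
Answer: Add(Rational(13473, 46), Mul(7, Pow(7, Rational(1, 2)))) ≈ 311.41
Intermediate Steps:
Function('h')(d) = 4 (Function('h')(d) = Add(4, 0) = 4)
Function('E')(V) = Mul(Rational(1, 2), Pow(V, -1), Add(4, V)) (Function('E')(V) = Mul(Add(V, 4), Pow(Add(V, V), -1)) = Mul(Add(4, V), Pow(Mul(2, V), -1)) = Mul(Add(4, V), Mul(Rational(1, 2), Pow(V, -1))) = Mul(Rational(1, 2), Pow(V, -1), Add(4, V)))
Add(Mul(Function('E')(23), 499), Pow(Add(Add(7, 120), 216), Rational(1, 2))) = Add(Mul(Mul(Rational(1, 2), Pow(23, -1), Add(4, 23)), 499), Pow(Add(Add(7, 120), 216), Rational(1, 2))) = Add(Mul(Mul(Rational(1, 2), Rational(1, 23), 27), 499), Pow(Add(127, 216), Rational(1, 2))) = Add(Mul(Rational(27, 46), 499), Pow(343, Rational(1, 2))) = Add(Rational(13473, 46), Mul(7, Pow(7, Rational(1, 2))))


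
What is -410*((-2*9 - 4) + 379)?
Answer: -146370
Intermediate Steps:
-410*((-2*9 - 4) + 379) = -410*((-18 - 4) + 379) = -410*(-22 + 379) = -410*357 = -146370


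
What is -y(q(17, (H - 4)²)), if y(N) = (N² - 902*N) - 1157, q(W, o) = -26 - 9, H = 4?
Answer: -31638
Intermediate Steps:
q(W, o) = -35
y(N) = -1157 + N² - 902*N
-y(q(17, (H - 4)²)) = -(-1157 + (-35)² - 902*(-35)) = -(-1157 + 1225 + 31570) = -1*31638 = -31638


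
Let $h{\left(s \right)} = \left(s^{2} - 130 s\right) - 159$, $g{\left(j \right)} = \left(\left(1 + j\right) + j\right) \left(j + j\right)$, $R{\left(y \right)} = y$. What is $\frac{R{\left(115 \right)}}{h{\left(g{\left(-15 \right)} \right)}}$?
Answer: $\frac{115}{643641} \approx 0.00017867$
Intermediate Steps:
$g{\left(j \right)} = 2 j \left(1 + 2 j\right)$ ($g{\left(j \right)} = \left(1 + 2 j\right) 2 j = 2 j \left(1 + 2 j\right)$)
$h{\left(s \right)} = -159 + s^{2} - 130 s$
$\frac{R{\left(115 \right)}}{h{\left(g{\left(-15 \right)} \right)}} = \frac{115}{-159 + \left(2 \left(-15\right) \left(1 + 2 \left(-15\right)\right)\right)^{2} - 130 \cdot 2 \left(-15\right) \left(1 + 2 \left(-15\right)\right)} = \frac{115}{-159 + \left(2 \left(-15\right) \left(1 - 30\right)\right)^{2} - 130 \cdot 2 \left(-15\right) \left(1 - 30\right)} = \frac{115}{-159 + \left(2 \left(-15\right) \left(-29\right)\right)^{2} - 130 \cdot 2 \left(-15\right) \left(-29\right)} = \frac{115}{-159 + 870^{2} - 113100} = \frac{115}{-159 + 756900 - 113100} = \frac{115}{643641}$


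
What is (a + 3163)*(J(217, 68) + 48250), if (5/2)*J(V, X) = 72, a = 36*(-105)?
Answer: -148940098/5 ≈ -2.9788e+7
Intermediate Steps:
a = -3780
J(V, X) = 144/5 (J(V, X) = (2/5)*72 = 144/5)
(a + 3163)*(J(217, 68) + 48250) = (-3780 + 3163)*(144/5 + 48250) = -617*241394/5 = -148940098/5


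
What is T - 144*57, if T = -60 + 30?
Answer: -8238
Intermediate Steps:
T = -30
T - 144*57 = -30 - 144*57 = -30 - 8208 = -8238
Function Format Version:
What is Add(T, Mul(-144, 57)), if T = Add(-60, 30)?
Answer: -8238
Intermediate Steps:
T = -30
Add(T, Mul(-144, 57)) = Add(-30, Mul(-144, 57)) = Add(-30, -8208) = -8238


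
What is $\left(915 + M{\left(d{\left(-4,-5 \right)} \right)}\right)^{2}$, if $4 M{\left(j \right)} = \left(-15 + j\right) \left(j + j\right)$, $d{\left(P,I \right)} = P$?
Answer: $908209$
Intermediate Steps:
$M{\left(j \right)} = \frac{j \left(-15 + j\right)}{2}$ ($M{\left(j \right)} = \frac{\left(-15 + j\right) \left(j + j\right)}{4} = \frac{\left(-15 + j\right) 2 j}{4} = \frac{2 j \left(-15 + j\right)}{4} = \frac{j \left(-15 + j\right)}{2}$)
$\left(915 + M{\left(d{\left(-4,-5 \right)} \right)}\right)^{2} = \left(915 + \frac{1}{2} \left(-4\right) \left(-15 - 4\right)\right)^{2} = \left(915 + \frac{1}{2} \left(-4\right) \left(-19\right)\right)^{2} = \left(915 + 38\right)^{2} = 953^{2} = 908209$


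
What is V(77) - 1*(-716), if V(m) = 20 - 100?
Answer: 636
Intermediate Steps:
V(m) = -80
V(77) - 1*(-716) = -80 - 1*(-716) = -80 + 716 = 636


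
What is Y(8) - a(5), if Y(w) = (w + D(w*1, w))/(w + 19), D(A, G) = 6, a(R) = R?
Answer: -121/27 ≈ -4.4815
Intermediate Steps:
Y(w) = (6 + w)/(19 + w) (Y(w) = (w + 6)/(w + 19) = (6 + w)/(19 + w))
Y(8) - a(5) = (6 + 8)/(19 + 8) - 1*5 = 14/27 - 5 = -121/27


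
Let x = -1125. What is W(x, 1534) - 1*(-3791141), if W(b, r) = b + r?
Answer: 3791550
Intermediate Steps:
W(x, 1534) - 1*(-3791141) = (-1125 + 1534) - 1*(-3791141) = 409 + 3791141 = 3791550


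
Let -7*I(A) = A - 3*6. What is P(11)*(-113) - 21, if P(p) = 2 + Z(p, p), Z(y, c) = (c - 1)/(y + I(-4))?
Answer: -32363/99 ≈ -326.90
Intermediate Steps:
I(A) = 18/7 - A/7 (I(A) = -(A - 3*6)/7 = -(A - 18)/7 = -(-18 + A)/7 = 18/7 - A/7)
Z(y, c) = (-1 + c)/(22/7 + y) (Z(y, c) = (c - 1)/(y + (18/7 - ⅐*(-4))) = (-1 + c)/(y + (18/7 + 4/7)) = (-1 + c)/(y + 22/7) = (-1 + c)/(22/7 + y))
P(p) = 2 + 7*(-1 + p)/(22 + 7*p)
P(11)*(-113) - 21 = ((37 + 21*11)/(22 + 7*11))*(-113) - 21 = ((37 + 231)/(22 + 77))*(-113) - 21 = (268/99)*(-113) - 21 = -30284/99 - 21 = -32363/99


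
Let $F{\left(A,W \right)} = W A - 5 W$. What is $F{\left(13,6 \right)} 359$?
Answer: $17232$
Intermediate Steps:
$F{\left(A,W \right)} = - 5 W + A W$ ($F{\left(A,W \right)} = A W - 5 W = - 5 W + A W$)
$F{\left(13,6 \right)} 359 = 6 \left(-5 + 13\right) 359 = 6 \cdot 8 \cdot 359 = 48 \cdot 359 = 17232$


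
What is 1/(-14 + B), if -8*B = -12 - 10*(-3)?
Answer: -4/65 ≈ -0.061538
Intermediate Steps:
B = -9/4 (B = -(-12 - 10*(-3))/8 = -(-12 + 30)/8 = -⅛*18 = -9/4 ≈ -2.2500)
1/(-14 + B) = 1/(-14 - 9/4) = 1/(-65/4) = -4/65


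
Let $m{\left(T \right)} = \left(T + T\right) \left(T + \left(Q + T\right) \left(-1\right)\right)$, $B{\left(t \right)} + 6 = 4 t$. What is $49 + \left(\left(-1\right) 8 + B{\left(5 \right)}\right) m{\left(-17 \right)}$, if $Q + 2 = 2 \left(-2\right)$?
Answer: $-1175$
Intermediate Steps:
$B{\left(t \right)} = -6 + 4 t$
$Q = -6$ ($Q = -2 + 2 \left(-2\right) = -2 - 4 = -6$)
$m{\left(T \right)} = 12 T$ ($m{\left(T \right)} = \left(T + T\right) \left(T + \left(-6 + T\right) \left(-1\right)\right) = 2 T \left(T - \left(-6 + T\right)\right) = 2 T 6 = 12 T$)
$49 + \left(\left(-1\right) 8 + B{\left(5 \right)}\right) m{\left(-17 \right)} = 49 + \left(\left(-1\right) 8 + \left(-6 + 4 \cdot 5\right)\right) 12 \left(-17\right) = 49 + \left(-8 + \left(-6 + 20\right)\right) \left(-204\right) = 49 + \left(-8 + 14\right) \left(-204\right) = 49 + 6 \left(-204\right) = 49 - 1224 = -1175$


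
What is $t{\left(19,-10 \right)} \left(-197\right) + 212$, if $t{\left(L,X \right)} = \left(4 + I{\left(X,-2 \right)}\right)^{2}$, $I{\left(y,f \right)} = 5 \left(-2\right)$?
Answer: $-6880$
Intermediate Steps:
$I{\left(y,f \right)} = -10$
$t{\left(L,X \right)} = 36$ ($t{\left(L,X \right)} = \left(4 - 10\right)^{2} = \left(-6\right)^{2} = 36$)
$t{\left(19,-10 \right)} \left(-197\right) + 212 = 36 \left(-197\right) + 212 = -7092 + 212 = -6880$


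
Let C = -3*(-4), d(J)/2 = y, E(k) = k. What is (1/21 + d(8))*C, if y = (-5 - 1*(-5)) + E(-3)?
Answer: -500/7 ≈ -71.429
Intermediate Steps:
y = -3 (y = (-5 - 1*(-5)) - 3 = (-5 + 5) - 3 = 0 - 3 = -3)
d(J) = -6 (d(J) = 2*(-3) = -6)
C = 12
(1/21 + d(8))*C = (1/21 - 6)*12 = -125/21*12 = -500/7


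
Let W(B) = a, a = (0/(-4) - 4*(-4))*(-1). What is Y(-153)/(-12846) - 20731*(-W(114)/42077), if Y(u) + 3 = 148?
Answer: -4267067981/540521142 ≈ -7.8944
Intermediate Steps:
Y(u) = 145 (Y(u) = -3 + 148 = 145)
a = -16 (a = (0*(-¼) + 16)*(-1) = (0 + 16)*(-1) = 16*(-1) = -16)
W(B) = -16
Y(-153)/(-12846) - 20731*(-W(114)/42077) = 145/(-12846) - 20731/((-42077/(-16))) = 145*(-1/12846) - 20731/((-42077*(-1/16))) = -145/12846 - 20731/42077/16 = -145/12846 - 20731*16/42077 = -145/12846 - 331696/42077 = -4267067981/540521142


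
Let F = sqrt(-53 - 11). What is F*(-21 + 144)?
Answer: 984*I ≈ 984.0*I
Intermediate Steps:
F = 8*I (F = sqrt(-64) = 8*I ≈ 8.0*I)
F*(-21 + 144) = (8*I)*(-21 + 144) = (8*I)*123 = 984*I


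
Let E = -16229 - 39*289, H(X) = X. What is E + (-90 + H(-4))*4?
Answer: -27876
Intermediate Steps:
E = -27500 (E = -16229 - 11271 = -27500)
E + (-90 + H(-4))*4 = -27500 + (-90 - 4)*4 = -27500 - 94*4 = -27500 - 376 = -27876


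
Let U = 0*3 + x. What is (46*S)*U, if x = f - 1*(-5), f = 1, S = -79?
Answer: -21804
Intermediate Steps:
x = 6 (x = 1 - 1*(-5) = 1 + 5 = 6)
U = 6 (U = 0*3 + 6 = 0 + 6 = 6)
(46*S)*U = (46*(-79))*6 = -3634*6 = -21804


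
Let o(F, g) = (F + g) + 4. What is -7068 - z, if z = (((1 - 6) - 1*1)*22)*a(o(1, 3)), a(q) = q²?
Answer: 1380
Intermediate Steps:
o(F, g) = 4 + F + g
z = -8448 (z = (((1 - 6) - 1*1)*22)*(4 + 1 + 3)² = ((-5 - 1)*22)*8² = -6*22*64 = -132*64 = -8448)
-7068 - z = -7068 - 1*(-8448) = -7068 + 8448 = 1380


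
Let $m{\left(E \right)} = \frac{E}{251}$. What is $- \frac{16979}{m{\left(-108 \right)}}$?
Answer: $\frac{4261729}{108} \approx 39460.0$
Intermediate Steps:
$m{\left(E \right)} = \frac{E}{251}$ ($m{\left(E \right)} = E \frac{1}{251} = \frac{E}{251}$)
$- \frac{16979}{m{\left(-108 \right)}} = - \frac{16979}{\frac{1}{251} \left(-108\right)} = - \frac{16979}{- \frac{108}{251}} = \left(-16979\right) \left(- \frac{251}{108}\right) = \frac{4261729}{108}$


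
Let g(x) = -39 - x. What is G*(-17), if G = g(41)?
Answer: 1360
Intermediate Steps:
G = -80 (G = -39 - 1*41 = -39 - 41 = -80)
G*(-17) = -80*(-17) = 1360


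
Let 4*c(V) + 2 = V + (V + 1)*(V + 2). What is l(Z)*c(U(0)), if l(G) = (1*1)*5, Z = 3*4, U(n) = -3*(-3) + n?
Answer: 585/4 ≈ 146.25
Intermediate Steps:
U(n) = 9 + n
Z = 12
l(G) = 5 (l(G) = 1*5 = 5)
c(V) = -1/2 + V/4 + (1 + V)*(2 + V)/4 (c(V) = -1/2 + (V + (V + 1)*(V + 2))/4 = -1/2 + (V + (1 + V)*(2 + V))/4 = -1/2 + (V/4 + (1 + V)*(2 + V)/4) = -1/2 + V/4 + (1 + V)*(2 + V)/4)
l(Z)*c(U(0)) = 5*((9 + 0)*(4 + (9 + 0))/4) = 5*((1/4)*9*(4 + 9)) = 5*((1/4)*9*13) = 5*(117/4) = 585/4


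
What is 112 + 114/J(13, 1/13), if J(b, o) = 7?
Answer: 898/7 ≈ 128.29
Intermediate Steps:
112 + 114/J(13, 1/13) = 112 + 114/7 = 898/7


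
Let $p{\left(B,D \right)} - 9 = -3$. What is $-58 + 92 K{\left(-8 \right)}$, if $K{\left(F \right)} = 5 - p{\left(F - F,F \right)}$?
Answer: $-150$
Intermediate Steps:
$p{\left(B,D \right)} = 6$ ($p{\left(B,D \right)} = 9 - 3 = 6$)
$K{\left(F \right)} = -1$ ($K{\left(F \right)} = 5 - 6 = -1$)
$-58 + 92 K{\left(-8 \right)} = -58 + 92 \left(-1\right) = -58 - 92 = -150$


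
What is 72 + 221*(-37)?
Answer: -8105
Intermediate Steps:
72 + 221*(-37) = 72 - 8177 = -8105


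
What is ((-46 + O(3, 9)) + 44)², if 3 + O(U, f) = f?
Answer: 16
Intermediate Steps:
O(U, f) = -3 + f
((-46 + O(3, 9)) + 44)² = ((-46 + (-3 + 9)) + 44)² = ((-46 + 6) + 44)² = (-40 + 44)² = 4² = 16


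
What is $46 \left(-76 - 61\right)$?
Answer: $-6302$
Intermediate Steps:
$46 \left(-76 - 61\right) = 46 \left(-137\right) = -6302$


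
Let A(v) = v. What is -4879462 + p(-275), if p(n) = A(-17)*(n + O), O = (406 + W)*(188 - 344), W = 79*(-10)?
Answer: -5893155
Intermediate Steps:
W = -790
O = 59904 (O = (406 - 790)*(188 - 344) = -384*(-156) = 59904)
p(n) = -1018368 - 17*n (p(n) = -17*(n + 59904) = -17*(59904 + n) = -1018368 - 17*n)
-4879462 + p(-275) = -4879462 + (-1018368 - 17*(-275)) = -4879462 + (-1018368 + 4675) = -4879462 - 1013693 = -5893155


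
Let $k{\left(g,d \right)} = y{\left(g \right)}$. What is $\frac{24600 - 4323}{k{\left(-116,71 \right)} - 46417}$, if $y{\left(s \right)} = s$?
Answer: $- \frac{6759}{15511} \approx -0.43576$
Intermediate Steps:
$k{\left(g,d \right)} = g$
$\frac{24600 - 4323}{k{\left(-116,71 \right)} - 46417} = \frac{24600 - 4323}{-116 - 46417} = \frac{20277}{-46533} = 20277 \left(- \frac{1}{46533}\right) = - \frac{6759}{15511}$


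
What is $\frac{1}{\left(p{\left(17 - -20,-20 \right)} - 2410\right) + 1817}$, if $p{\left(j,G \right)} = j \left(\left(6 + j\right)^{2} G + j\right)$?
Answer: $- \frac{1}{1367484} \approx -7.3127 \cdot 10^{-7}$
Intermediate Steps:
$p{\left(j,G \right)} = j \left(j + G \left(6 + j\right)^{2}\right)$ ($p{\left(j,G \right)} = j \left(G \left(6 + j\right)^{2} + j\right) = j \left(j + G \left(6 + j\right)^{2}\right)$)
$\frac{1}{\left(p{\left(17 - -20,-20 \right)} - 2410\right) + 1817} = \frac{1}{\left(\left(17 - -20\right) \left(\left(17 - -20\right) - 20 \left(6 + \left(17 - -20\right)\right)^{2}\right) - 2410\right) + 1817} = \frac{1}{\left(\left(17 + 20\right) \left(\left(17 + 20\right) - 20 \left(6 + \left(17 + 20\right)\right)^{2}\right) - 2410\right) + 1817} = \frac{1}{\left(37 \left(37 - 20 \left(6 + 37\right)^{2}\right) - 2410\right) + 1817} = \frac{1}{\left(37 \left(37 - 20 \cdot 43^{2}\right) - 2410\right) + 1817} = \frac{1}{\left(37 \left(37 - 36980\right) - 2410\right) + 1817} = \frac{1}{\left(37 \left(-36943\right) - 2410\right) + 1817} = \frac{1}{\left(-1366891 - 2410\right) + 1817} = \frac{1}{-1369301 + 1817} = \frac{1}{-1367484} = - \frac{1}{1367484}$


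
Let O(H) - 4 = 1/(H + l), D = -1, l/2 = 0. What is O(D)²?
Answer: 9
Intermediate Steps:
l = 0 (l = 2*0 = 0)
O(H) = 4 + 1/H (O(H) = 4 + 1/(H + 0) = 4 + 1/H)
O(D)² = (4 + 1/(-1))² = (4 - 1)² = 3² = 9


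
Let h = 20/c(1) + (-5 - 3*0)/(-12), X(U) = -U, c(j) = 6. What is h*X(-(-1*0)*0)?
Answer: 0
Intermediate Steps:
h = 15/4 (h = 20/6 + (-5 - 3*0)/(-12) = 20*(1/6) + (-5 + 0)*(-1/12) = 10/3 - 5*(-1/12) = 10/3 + 5/12 = 15/4 ≈ 3.7500)
h*X(-(-1*0)*0) = 15*(-(-1)*-1*0*0)/4 = 15*(-(-1)*0*0)/4 = 15*(-(-1)*0)/4 = 15*(-1*0)/4 = (15/4)*0 = 0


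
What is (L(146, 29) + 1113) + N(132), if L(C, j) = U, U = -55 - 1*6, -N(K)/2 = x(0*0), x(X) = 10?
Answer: 1032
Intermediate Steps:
N(K) = -20 (N(K) = -2*10 = -20)
U = -61 (U = -55 - 6 = -61)
L(C, j) = -61
(L(146, 29) + 1113) + N(132) = (-61 + 1113) - 20 = 1052 - 20 = 1032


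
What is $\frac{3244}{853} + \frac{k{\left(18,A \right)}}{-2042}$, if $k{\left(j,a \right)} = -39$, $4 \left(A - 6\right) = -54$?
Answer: $\frac{6657515}{1741826} \approx 3.8221$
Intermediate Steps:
$A = - \frac{15}{2}$ ($A = 6 + \frac{1}{4} \left(-54\right) = 6 - \frac{27}{2} = - \frac{15}{2} \approx -7.5$)
$\frac{3244}{853} + \frac{k{\left(18,A \right)}}{-2042} = \frac{3244}{853} - \frac{39}{-2042} = 3244 \cdot \frac{1}{853} - - \frac{39}{2042} = \frac{3244}{853} + \frac{39}{2042} = \frac{6657515}{1741826}$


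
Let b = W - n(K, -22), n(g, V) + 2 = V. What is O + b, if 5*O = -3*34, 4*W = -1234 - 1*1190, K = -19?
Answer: -3012/5 ≈ -602.40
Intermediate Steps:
n(g, V) = -2 + V
W = -606 (W = (-1234 - 1*1190)/4 = (-1234 - 1190)/4 = (¼)*(-2424) = -606)
O = -102/5 (O = (-3*34)/5 = (⅕)*(-102) = -102/5 ≈ -20.400)
b = -582 (b = -606 - (-2 - 22) = -606 - 1*(-24) = -606 + 24 = -582)
O + b = -102/5 - 582 = -3012/5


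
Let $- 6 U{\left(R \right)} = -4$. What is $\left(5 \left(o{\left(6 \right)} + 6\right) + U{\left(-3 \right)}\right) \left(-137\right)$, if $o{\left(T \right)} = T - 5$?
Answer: $- \frac{14659}{3} \approx -4886.3$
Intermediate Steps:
$o{\left(T \right)} = -5 + T$
$U{\left(R \right)} = \frac{2}{3}$ ($U{\left(R \right)} = \left(- \frac{1}{6}\right) \left(-4\right) = \frac{2}{3}$)
$\left(5 \left(o{\left(6 \right)} + 6\right) + U{\left(-3 \right)}\right) \left(-137\right) = \left(5 \left(\left(-5 + 6\right) + 6\right) + \frac{2}{3}\right) \left(-137\right) = \left(5 \left(1 + 6\right) + \frac{2}{3}\right) \left(-137\right) = \left(5 \cdot 7 + \frac{2}{3}\right) \left(-137\right) = \left(35 + \frac{2}{3}\right) \left(-137\right) = \frac{107}{3} \left(-137\right) = - \frac{14659}{3}$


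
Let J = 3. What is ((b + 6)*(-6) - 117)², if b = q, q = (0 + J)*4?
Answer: 50625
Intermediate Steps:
q = 12 (q = (0 + 3)*4 = 3*4 = 12)
b = 12
((b + 6)*(-6) - 117)² = ((12 + 6)*(-6) - 117)² = (18*(-6) - 117)² = (-108 - 117)² = (-225)² = 50625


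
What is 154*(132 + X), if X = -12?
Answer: 18480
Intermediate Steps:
154*(132 + X) = 154*(132 - 12) = 154*120 = 18480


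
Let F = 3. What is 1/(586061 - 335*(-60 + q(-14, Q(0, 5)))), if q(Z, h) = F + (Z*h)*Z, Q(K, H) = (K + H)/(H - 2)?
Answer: 3/1487168 ≈ 2.0173e-6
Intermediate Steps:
Q(K, H) = (H + K)/(-2 + H)
q(Z, h) = 3 + h*Z² (q(Z, h) = 3 + (Z*h)*Z = 3 + h*Z²)
1/(586061 - 335*(-60 + q(-14, Q(0, 5)))) = 1/(586061 - 335*(-60 + (3 + ((5 + 0)/(-2 + 5))*(-14)²))) = 1/(586061 - 335*(-60 + (3 + (5/3)*196))) = 1/(586061 - 335*(-60 + (3 + 980/3))) = 1/(586061 - 335*(-60 + 989/3)) = 1/(586061 - 335*809/3) = 1/(586061 - 271015/3) = 1/(1487168/3) = 3/1487168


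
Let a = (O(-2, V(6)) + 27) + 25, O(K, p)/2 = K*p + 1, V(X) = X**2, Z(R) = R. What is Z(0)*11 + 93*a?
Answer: -8370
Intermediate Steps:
O(K, p) = 2 + 2*K*p (O(K, p) = 2*(K*p + 1) = 2*(1 + K*p) = 2 + 2*K*p)
a = -90 (a = ((2 + 2*(-2)*6**2) + 27) + 25 = ((2 + 2*(-2)*36) + 27) + 25 = ((2 - 144) + 27) + 25 = (-142 + 27) + 25 = -115 + 25 = -90)
Z(0)*11 + 93*a = 0*11 + 93*(-90) = 0 - 8370 = -8370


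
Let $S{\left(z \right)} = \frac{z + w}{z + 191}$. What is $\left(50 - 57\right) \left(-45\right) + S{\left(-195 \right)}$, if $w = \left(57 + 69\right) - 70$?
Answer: $\frac{1399}{4} \approx 349.75$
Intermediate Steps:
$w = 56$ ($w = 126 - 70 = 56$)
$S{\left(z \right)} = \frac{56 + z}{191 + z}$ ($S{\left(z \right)} = \frac{z + 56}{z + 191} = \frac{56 + z}{191 + z}$)
$\left(50 - 57\right) \left(-45\right) + S{\left(-195 \right)} = \left(50 - 57\right) \left(-45\right) + \frac{56 - 195}{191 - 195} = \left(-7\right) \left(-45\right) + \frac{1}{-4} \left(-139\right) = 315 - - \frac{139}{4} = 315 + \frac{139}{4} = \frac{1399}{4}$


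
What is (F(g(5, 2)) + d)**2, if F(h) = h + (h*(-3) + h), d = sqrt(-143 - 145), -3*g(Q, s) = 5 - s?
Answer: -287 + 24*I*sqrt(2) ≈ -287.0 + 33.941*I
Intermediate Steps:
g(Q, s) = -5/3 + s/3 (g(Q, s) = -(5 - s)/3 = -5/3 + s/3)
d = 12*I*sqrt(2) (d = sqrt(-288) = 12*I*sqrt(2) ≈ 16.971*I)
F(h) = -h (F(h) = h + (-3*h + h) = h - 2*h = -h)
(F(g(5, 2)) + d)**2 = (-(-5/3 + (1/3)*2) + 12*I*sqrt(2))**2 = (-(-5/3 + 2/3) + 12*I*sqrt(2))**2 = (-1*(-1) + 12*I*sqrt(2))**2 = (1 + 12*I*sqrt(2))**2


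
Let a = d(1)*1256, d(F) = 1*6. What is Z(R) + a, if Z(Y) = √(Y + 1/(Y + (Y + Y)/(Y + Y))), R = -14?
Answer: 7536 + I*√2379/13 ≈ 7536.0 + 3.7519*I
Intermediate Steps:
d(F) = 6
a = 7536 (a = 6*1256 = 7536)
Z(Y) = √(Y + 1/(1 + Y)) (Z(Y) = √(Y + 1/(Y + (2*Y)/((2*Y)))) = √(Y + 1/(Y + (2*Y)*(1/(2*Y)))) = √(Y + 1/(Y + 1)) = √(Y + 1/(1 + Y)))
Z(R) + a = √((1 - 14*(1 - 14))/(1 - 14)) + 7536 = √((1 - 14*(-13))/(-13)) + 7536 = √(-(1 + 182)/13) + 7536 = √(-1/13*183) + 7536 = √(-183/13) + 7536 = I*√2379/13 + 7536 = 7536 + I*√2379/13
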